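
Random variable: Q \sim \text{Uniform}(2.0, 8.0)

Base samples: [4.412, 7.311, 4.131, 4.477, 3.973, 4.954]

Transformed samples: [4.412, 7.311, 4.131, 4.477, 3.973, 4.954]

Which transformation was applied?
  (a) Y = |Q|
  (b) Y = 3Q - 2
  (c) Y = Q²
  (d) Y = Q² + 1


Checking option (a) Y = |Q|:
  Q = 4.412 -> Y = 4.412 ✓
  Q = 7.311 -> Y = 7.311 ✓
  Q = 4.131 -> Y = 4.131 ✓
All samples match this transformation.

(a) |Q|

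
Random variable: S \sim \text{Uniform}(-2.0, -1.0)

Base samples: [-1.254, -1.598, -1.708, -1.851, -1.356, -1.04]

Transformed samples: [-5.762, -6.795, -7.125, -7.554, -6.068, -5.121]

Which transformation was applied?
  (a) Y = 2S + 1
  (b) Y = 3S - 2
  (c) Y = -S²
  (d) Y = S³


Checking option (b) Y = 3S - 2:
  S = -1.254 -> Y = -5.762 ✓
  S = -1.598 -> Y = -6.795 ✓
  S = -1.708 -> Y = -7.125 ✓
All samples match this transformation.

(b) 3S - 2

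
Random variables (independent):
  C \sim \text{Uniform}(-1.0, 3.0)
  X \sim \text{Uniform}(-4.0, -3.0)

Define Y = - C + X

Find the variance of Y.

For independent RVs: Var(aX + bY) = a²Var(X) + b²Var(Y)
Var(C) = 1.3333333
Var(X) = 0.083333333
Var(Y) = (-1)²*1.3333333 + 1²*0.083333333
= 1*1.3333333 + 1*0.083333333 = 1.4166667

1.4166667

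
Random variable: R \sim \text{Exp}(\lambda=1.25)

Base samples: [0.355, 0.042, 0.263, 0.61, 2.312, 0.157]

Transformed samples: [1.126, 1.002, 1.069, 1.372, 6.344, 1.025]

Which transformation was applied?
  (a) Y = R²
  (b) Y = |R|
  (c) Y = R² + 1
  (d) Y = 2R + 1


Checking option (c) Y = R² + 1:
  R = 0.355 -> Y = 1.126 ✓
  R = 0.042 -> Y = 1.002 ✓
  R = 0.263 -> Y = 1.069 ✓
All samples match this transformation.

(c) R² + 1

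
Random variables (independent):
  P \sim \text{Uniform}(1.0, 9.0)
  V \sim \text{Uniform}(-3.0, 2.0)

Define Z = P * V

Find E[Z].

For independent RVs: E[XY] = E[X]*E[Y]
E[P] = 5
E[V] = -0.5
E[Z] = 5 * (-0.5) = -2.5

-2.5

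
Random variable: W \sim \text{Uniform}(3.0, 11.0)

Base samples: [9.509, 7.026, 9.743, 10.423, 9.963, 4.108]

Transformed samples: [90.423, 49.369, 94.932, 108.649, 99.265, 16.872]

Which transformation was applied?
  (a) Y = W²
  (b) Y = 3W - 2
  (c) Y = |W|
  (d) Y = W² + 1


Checking option (a) Y = W²:
  W = 9.509 -> Y = 90.423 ✓
  W = 7.026 -> Y = 49.369 ✓
  W = 9.743 -> Y = 94.932 ✓
All samples match this transformation.

(a) W²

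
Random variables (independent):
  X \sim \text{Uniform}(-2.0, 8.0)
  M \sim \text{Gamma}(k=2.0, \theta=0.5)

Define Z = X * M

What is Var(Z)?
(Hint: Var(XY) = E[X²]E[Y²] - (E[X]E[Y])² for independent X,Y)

Var(XY) = E[X²]E[Y²] - (E[X]E[Y])²
E[X] = 3, Var(X) = 8.3333333
E[M] = 1, Var(M) = 0.5
E[X²] = 8.3333333 + 3² = 17.333333
E[M²] = 0.5 + 1² = 1.5
Var(Z) = 17.333333*1.5 - (3*1)²
= 26 - 9 = 17

17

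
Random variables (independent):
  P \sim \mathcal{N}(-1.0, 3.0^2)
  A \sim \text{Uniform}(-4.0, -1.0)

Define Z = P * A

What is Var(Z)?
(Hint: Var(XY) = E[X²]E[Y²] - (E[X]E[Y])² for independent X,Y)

Var(XY) = E[X²]E[Y²] - (E[X]E[Y])²
E[P] = -1, Var(P) = 9
E[A] = -2.5, Var(A) = 0.75
E[P²] = 9 + (-1)² = 10
E[A²] = 0.75 + (-2.5)² = 7
Var(Z) = 10*7 - (-1*(-2.5))²
= 70 - 6.25 = 63.75

63.75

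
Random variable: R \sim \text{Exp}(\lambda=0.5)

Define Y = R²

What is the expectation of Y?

E[R²] = Var(R) + (E[R])² = 4 + 4 = 8

8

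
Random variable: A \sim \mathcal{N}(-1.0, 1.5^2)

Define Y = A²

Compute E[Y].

Using E[X²] = Var(X) + (E[X])²:
E[A] = -1
Var(A) = 1.5^2 = 2.25
E[A²] = 2.25 + (-1)² = 2.25 + 1 = 3.25

3.25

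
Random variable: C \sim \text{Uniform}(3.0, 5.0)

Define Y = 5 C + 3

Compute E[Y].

For Y = 5C + 3:
E[Y] = 5 * E[C] + 3
E[C] = (3 + 5)/2 = 4
E[Y] = 5 * 4 + 3 = 23

23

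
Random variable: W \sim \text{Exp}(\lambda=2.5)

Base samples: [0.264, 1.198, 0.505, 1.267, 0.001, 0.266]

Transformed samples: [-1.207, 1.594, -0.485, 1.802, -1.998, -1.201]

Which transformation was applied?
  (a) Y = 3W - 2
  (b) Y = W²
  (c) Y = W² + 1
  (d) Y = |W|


Checking option (a) Y = 3W - 2:
  W = 0.264 -> Y = -1.207 ✓
  W = 1.198 -> Y = 1.594 ✓
  W = 0.505 -> Y = -0.485 ✓
All samples match this transformation.

(a) 3W - 2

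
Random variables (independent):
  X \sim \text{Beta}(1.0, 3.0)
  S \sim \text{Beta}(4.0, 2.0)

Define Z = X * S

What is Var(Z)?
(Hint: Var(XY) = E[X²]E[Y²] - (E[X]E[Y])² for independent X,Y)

Var(XY) = E[X²]E[Y²] - (E[X]E[Y])²
E[X] = 0.25, Var(X) = 0.0375
E[S] = 0.66666667, Var(S) = 0.031746032
E[X²] = 0.0375 + 0.25² = 0.1
E[S²] = 0.031746032 + 0.66666667² = 0.47619048
Var(Z) = 0.1*0.47619048 - (0.25*0.66666667)²
= 0.047619048 - 0.027777778 = 0.01984127

0.01984127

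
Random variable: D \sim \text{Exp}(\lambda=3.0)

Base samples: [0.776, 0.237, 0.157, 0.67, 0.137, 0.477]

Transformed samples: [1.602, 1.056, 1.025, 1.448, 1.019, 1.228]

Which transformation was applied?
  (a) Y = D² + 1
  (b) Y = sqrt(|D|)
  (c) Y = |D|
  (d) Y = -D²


Checking option (a) Y = D² + 1:
  D = 0.776 -> Y = 1.602 ✓
  D = 0.237 -> Y = 1.056 ✓
  D = 0.157 -> Y = 1.025 ✓
All samples match this transformation.

(a) D² + 1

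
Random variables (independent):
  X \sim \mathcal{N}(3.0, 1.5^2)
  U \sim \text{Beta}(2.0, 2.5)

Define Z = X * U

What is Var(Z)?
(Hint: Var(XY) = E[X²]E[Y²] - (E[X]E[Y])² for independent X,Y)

Var(XY) = E[X²]E[Y²] - (E[X]E[Y])²
E[X] = 3, Var(X) = 2.25
E[U] = 0.44444444, Var(U) = 0.044893378
E[X²] = 2.25 + 3² = 11.25
E[U²] = 0.044893378 + 0.44444444² = 0.24242424
Var(Z) = 11.25*0.24242424 - (3*0.44444444)²
= 2.7272727 - 1.7777778 = 0.94949495

0.94949495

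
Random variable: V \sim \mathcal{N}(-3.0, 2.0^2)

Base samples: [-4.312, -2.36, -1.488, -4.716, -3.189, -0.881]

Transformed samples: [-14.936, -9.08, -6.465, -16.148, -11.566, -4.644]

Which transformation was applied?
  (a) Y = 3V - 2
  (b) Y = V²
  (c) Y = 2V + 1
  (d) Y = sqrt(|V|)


Checking option (a) Y = 3V - 2:
  V = -4.312 -> Y = -14.936 ✓
  V = -2.36 -> Y = -9.08 ✓
  V = -1.488 -> Y = -6.465 ✓
All samples match this transformation.

(a) 3V - 2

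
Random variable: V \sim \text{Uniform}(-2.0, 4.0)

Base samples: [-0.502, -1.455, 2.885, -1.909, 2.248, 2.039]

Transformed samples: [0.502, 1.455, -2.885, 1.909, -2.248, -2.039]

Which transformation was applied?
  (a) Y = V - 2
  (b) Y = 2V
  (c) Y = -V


Checking option (c) Y = -V:
  V = -0.502 -> Y = 0.502 ✓
  V = -1.455 -> Y = 1.455 ✓
  V = 2.885 -> Y = -2.885 ✓
All samples match this transformation.

(c) -V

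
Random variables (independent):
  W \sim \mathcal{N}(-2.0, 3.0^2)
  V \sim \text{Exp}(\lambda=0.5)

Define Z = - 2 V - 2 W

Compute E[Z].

E[Z] = -2*E[W] - 2*E[V]
E[W] = -2
E[V] = 2
E[Z] = -2*(-2) - 2*2 = 0

0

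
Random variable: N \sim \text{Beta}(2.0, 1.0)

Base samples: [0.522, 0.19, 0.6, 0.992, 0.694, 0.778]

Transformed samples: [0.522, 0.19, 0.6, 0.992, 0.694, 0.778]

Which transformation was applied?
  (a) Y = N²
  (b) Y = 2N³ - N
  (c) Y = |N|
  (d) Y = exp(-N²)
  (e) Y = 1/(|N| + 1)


Checking option (c) Y = |N|:
  N = 0.522 -> Y = 0.522 ✓
  N = 0.19 -> Y = 0.19 ✓
  N = 0.6 -> Y = 0.6 ✓
All samples match this transformation.

(c) |N|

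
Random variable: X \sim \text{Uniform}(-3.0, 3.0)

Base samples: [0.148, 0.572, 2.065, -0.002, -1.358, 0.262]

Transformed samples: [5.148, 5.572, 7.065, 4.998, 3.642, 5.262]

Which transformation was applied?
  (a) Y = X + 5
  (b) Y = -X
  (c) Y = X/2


Checking option (a) Y = X + 5:
  X = 0.148 -> Y = 5.148 ✓
  X = 0.572 -> Y = 5.572 ✓
  X = 2.065 -> Y = 7.065 ✓
All samples match this transformation.

(a) X + 5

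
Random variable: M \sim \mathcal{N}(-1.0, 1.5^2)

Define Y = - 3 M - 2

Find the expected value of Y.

For Y = -3M - 2:
E[Y] = -3 * E[M] - 2
E[M] = -1.0 = -1
E[Y] = -3 * (-1) - 2 = 1

1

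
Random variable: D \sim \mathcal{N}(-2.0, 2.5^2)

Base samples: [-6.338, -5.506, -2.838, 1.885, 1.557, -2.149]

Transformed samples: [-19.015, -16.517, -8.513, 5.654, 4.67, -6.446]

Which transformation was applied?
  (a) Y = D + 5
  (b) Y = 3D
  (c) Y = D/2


Checking option (b) Y = 3D:
  D = -6.338 -> Y = -19.015 ✓
  D = -5.506 -> Y = -16.517 ✓
  D = -2.838 -> Y = -8.513 ✓
All samples match this transformation.

(b) 3D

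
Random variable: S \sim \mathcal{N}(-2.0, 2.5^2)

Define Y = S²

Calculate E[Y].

E[S²] = Var(S) + (E[S])² = 6.25 + 4 = 10.25

10.25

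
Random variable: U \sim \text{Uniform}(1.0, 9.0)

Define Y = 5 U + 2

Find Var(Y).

For Y = aU + b: Var(Y) = a² * Var(U)
Var(U) = (9 - 1)^2/12 = 5.3333333
Var(Y) = 5² * 5.3333333 = 25 * 5.3333333 = 133.33333

133.33333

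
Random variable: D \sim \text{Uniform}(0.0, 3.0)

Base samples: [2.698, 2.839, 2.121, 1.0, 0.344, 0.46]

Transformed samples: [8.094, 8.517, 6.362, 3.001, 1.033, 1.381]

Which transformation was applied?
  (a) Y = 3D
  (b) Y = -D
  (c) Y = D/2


Checking option (a) Y = 3D:
  D = 2.698 -> Y = 8.094 ✓
  D = 2.839 -> Y = 8.517 ✓
  D = 2.121 -> Y = 6.362 ✓
All samples match this transformation.

(a) 3D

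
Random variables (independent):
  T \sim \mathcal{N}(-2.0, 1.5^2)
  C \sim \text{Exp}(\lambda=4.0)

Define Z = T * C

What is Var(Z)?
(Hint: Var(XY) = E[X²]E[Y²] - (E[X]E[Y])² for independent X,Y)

Var(XY) = E[X²]E[Y²] - (E[X]E[Y])²
E[T] = -2, Var(T) = 2.25
E[C] = 0.25, Var(C) = 0.0625
E[T²] = 2.25 + (-2)² = 6.25
E[C²] = 0.0625 + 0.25² = 0.125
Var(Z) = 6.25*0.125 - (-2*0.25)²
= 0.78125 - 0.25 = 0.53125

0.53125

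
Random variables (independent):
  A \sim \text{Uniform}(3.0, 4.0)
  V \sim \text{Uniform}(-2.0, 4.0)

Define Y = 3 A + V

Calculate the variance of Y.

For independent RVs: Var(aX + bY) = a²Var(X) + b²Var(Y)
Var(A) = 0.083333333
Var(V) = 3
Var(Y) = 3²*0.083333333 + 1²*3
= 9*0.083333333 + 1*3 = 3.75

3.75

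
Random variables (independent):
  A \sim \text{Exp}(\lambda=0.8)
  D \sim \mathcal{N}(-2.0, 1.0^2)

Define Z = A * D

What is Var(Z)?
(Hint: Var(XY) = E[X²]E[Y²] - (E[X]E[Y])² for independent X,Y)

Var(XY) = E[X²]E[Y²] - (E[X]E[Y])²
E[A] = 1.25, Var(A) = 1.5625
E[D] = -2, Var(D) = 1
E[A²] = 1.5625 + 1.25² = 3.125
E[D²] = 1 + (-2)² = 5
Var(Z) = 3.125*5 - (1.25*(-2))²
= 15.625 - 6.25 = 9.375

9.375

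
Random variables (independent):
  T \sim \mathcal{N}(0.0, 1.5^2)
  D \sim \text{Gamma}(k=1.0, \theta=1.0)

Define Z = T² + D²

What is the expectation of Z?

E[Z] = E[T²] + E[D²]
E[T²] = Var(T) + E[T]² = 2.25 + 0 = 2.25
E[D²] = Var(D) + E[D]² = 1 + 1 = 2
E[Z] = 2.25 + 2 = 4.25

4.25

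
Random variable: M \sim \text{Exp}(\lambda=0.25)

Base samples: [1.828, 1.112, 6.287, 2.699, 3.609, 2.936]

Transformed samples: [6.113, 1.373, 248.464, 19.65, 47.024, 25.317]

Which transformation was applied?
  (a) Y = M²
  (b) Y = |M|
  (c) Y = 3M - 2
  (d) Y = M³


Checking option (d) Y = M³:
  M = 1.828 -> Y = 6.113 ✓
  M = 1.112 -> Y = 1.373 ✓
  M = 6.287 -> Y = 248.464 ✓
All samples match this transformation.

(d) M³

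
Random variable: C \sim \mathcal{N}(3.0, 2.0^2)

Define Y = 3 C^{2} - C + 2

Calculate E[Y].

E[Y] = 3*E[C²] - 1*E[C] + 2
E[C] = 3
E[C²] = Var(C) + (E[C])² = 4 + 9 = 13
E[Y] = 3*13 - 1*3 + 2 = 38

38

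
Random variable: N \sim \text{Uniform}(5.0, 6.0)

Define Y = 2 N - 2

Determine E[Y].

For Y = 2N - 2:
E[Y] = 2 * E[N] - 2
E[N] = (5 + 6)/2 = 5.5
E[Y] = 2 * 5.5 - 2 = 9

9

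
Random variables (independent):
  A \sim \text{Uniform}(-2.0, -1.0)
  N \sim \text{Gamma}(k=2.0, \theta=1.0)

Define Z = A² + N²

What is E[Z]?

E[Z] = E[A²] + E[N²]
E[A²] = Var(A) + E[A]² = 0.083333333 + 2.25 = 2.3333333
E[N²] = Var(N) + E[N]² = 2 + 4 = 6
E[Z] = 2.3333333 + 6 = 8.3333333

8.3333333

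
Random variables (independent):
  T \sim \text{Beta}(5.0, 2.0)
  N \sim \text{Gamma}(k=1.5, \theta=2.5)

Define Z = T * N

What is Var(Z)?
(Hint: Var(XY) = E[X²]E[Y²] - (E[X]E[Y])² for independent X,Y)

Var(XY) = E[X²]E[Y²] - (E[X]E[Y])²
E[T] = 0.71428571, Var(T) = 0.025510204
E[N] = 3.75, Var(N) = 9.375
E[T²] = 0.025510204 + 0.71428571² = 0.53571429
E[N²] = 9.375 + 3.75² = 23.4375
Var(Z) = 0.53571429*23.4375 - (0.71428571*3.75)²
= 12.555804 - 7.1747449 = 5.3810587

5.3810587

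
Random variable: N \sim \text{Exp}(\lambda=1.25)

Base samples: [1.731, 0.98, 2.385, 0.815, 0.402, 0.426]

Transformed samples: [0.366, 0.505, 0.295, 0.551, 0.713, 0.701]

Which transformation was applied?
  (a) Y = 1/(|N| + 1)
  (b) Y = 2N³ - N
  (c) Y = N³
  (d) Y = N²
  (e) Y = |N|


Checking option (a) Y = 1/(|N| + 1):
  N = 1.731 -> Y = 0.366 ✓
  N = 0.98 -> Y = 0.505 ✓
  N = 2.385 -> Y = 0.295 ✓
All samples match this transformation.

(a) 1/(|N| + 1)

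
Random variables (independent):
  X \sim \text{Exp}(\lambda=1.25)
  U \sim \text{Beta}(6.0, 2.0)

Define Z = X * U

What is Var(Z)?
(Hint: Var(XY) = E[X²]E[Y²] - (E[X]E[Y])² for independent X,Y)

Var(XY) = E[X²]E[Y²] - (E[X]E[Y])²
E[X] = 0.8, Var(X) = 0.64
E[U] = 0.75, Var(U) = 0.020833333
E[X²] = 0.64 + 0.8² = 1.28
E[U²] = 0.020833333 + 0.75² = 0.58333333
Var(Z) = 1.28*0.58333333 - (0.8*0.75)²
= 0.74666667 - 0.36 = 0.38666667

0.38666667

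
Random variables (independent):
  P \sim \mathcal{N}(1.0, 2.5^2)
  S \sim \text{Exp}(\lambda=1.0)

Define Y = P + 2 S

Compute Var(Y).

For independent RVs: Var(aX + bY) = a²Var(X) + b²Var(Y)
Var(P) = 6.25
Var(S) = 1
Var(Y) = 1²*6.25 + 2²*1
= 1*6.25 + 4*1 = 10.25

10.25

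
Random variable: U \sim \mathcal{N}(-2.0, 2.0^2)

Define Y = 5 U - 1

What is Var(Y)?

For Y = aU + b: Var(Y) = a² * Var(U)
Var(U) = 2.0^2 = 4
Var(Y) = 5² * 4 = 25 * 4 = 100

100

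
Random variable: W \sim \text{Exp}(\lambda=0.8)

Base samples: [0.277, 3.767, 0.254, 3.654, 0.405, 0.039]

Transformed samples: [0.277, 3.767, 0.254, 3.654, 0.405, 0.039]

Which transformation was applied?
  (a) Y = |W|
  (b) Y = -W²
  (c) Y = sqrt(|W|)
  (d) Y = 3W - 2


Checking option (a) Y = |W|:
  W = 0.277 -> Y = 0.277 ✓
  W = 3.767 -> Y = 3.767 ✓
  W = 0.254 -> Y = 0.254 ✓
All samples match this transformation.

(a) |W|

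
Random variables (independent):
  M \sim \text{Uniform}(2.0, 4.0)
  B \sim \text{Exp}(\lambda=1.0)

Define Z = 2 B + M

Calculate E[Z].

E[Z] = 1*E[M] + 2*E[B]
E[M] = 3
E[B] = 1
E[Z] = 1*3 + 2*1 = 5

5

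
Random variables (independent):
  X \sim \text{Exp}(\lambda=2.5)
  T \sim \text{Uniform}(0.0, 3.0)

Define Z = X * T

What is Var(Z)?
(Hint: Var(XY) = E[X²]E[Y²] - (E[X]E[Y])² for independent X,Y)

Var(XY) = E[X²]E[Y²] - (E[X]E[Y])²
E[X] = 0.4, Var(X) = 0.16
E[T] = 1.5, Var(T) = 0.75
E[X²] = 0.16 + 0.4² = 0.32
E[T²] = 0.75 + 1.5² = 3
Var(Z) = 0.32*3 - (0.4*1.5)²
= 0.96 - 0.36 = 0.6

0.6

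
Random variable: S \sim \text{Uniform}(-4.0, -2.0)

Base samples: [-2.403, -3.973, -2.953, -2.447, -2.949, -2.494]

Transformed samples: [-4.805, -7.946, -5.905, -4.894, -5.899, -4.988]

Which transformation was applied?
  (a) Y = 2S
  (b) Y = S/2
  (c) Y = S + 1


Checking option (a) Y = 2S:
  S = -2.403 -> Y = -4.805 ✓
  S = -3.973 -> Y = -7.946 ✓
  S = -2.953 -> Y = -5.905 ✓
All samples match this transformation.

(a) 2S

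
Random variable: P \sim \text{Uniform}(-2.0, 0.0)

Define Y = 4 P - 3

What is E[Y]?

For Y = 4P - 3:
E[Y] = 4 * E[P] - 3
E[P] = (-2 + 0)/2 = -1
E[Y] = 4 * (-1) - 3 = -7

-7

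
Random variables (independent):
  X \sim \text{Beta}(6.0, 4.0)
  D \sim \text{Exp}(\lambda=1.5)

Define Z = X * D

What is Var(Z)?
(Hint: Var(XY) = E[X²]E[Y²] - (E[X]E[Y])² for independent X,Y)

Var(XY) = E[X²]E[Y²] - (E[X]E[Y])²
E[X] = 0.6, Var(X) = 0.021818182
E[D] = 0.66666667, Var(D) = 0.44444444
E[X²] = 0.021818182 + 0.6² = 0.38181818
E[D²] = 0.44444444 + 0.66666667² = 0.88888889
Var(Z) = 0.38181818*0.88888889 - (0.6*0.66666667)²
= 0.33939394 - 0.16 = 0.17939394

0.17939394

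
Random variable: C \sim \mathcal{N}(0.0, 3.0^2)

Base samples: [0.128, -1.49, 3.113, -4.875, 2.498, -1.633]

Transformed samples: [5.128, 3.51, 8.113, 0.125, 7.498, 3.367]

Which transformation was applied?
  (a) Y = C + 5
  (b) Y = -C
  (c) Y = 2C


Checking option (a) Y = C + 5:
  C = 0.128 -> Y = 5.128 ✓
  C = -1.49 -> Y = 3.51 ✓
  C = 3.113 -> Y = 8.113 ✓
All samples match this transformation.

(a) C + 5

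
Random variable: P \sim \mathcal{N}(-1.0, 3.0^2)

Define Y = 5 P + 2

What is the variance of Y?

For Y = aP + b: Var(Y) = a² * Var(P)
Var(P) = 3.0^2 = 9
Var(Y) = 5² * 9 = 25 * 9 = 225

225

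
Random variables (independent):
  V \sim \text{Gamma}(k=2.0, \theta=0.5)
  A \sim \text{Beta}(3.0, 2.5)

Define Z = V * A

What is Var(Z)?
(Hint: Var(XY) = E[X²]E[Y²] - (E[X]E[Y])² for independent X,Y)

Var(XY) = E[X²]E[Y²] - (E[X]E[Y])²
E[V] = 1, Var(V) = 0.5
E[A] = 0.54545455, Var(A) = 0.038143675
E[V²] = 0.5 + 1² = 1.5
E[A²] = 0.038143675 + 0.54545455² = 0.33566434
Var(Z) = 1.5*0.33566434 - (1*0.54545455)²
= 0.5034965 - 0.29752066 = 0.20597584

0.20597584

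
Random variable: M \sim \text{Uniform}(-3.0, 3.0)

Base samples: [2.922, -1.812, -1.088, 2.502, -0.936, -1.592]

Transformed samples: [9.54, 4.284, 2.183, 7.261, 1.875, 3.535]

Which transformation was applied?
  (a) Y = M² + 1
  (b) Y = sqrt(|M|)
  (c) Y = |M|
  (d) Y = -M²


Checking option (a) Y = M² + 1:
  M = 2.922 -> Y = 9.54 ✓
  M = -1.812 -> Y = 4.284 ✓
  M = -1.088 -> Y = 2.183 ✓
All samples match this transformation.

(a) M² + 1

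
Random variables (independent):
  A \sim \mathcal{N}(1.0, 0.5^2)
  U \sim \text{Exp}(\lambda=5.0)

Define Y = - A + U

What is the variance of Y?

For independent RVs: Var(aX + bY) = a²Var(X) + b²Var(Y)
Var(A) = 0.25
Var(U) = 0.04
Var(Y) = (-1)²*0.25 + 1²*0.04
= 1*0.25 + 1*0.04 = 0.29

0.29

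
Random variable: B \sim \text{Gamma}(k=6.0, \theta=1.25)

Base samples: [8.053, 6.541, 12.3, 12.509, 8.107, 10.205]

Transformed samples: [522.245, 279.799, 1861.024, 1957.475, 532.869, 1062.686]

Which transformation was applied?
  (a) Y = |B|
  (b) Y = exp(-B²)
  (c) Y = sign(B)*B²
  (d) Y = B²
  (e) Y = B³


Checking option (e) Y = B³:
  B = 8.053 -> Y = 522.245 ✓
  B = 6.541 -> Y = 279.799 ✓
  B = 12.3 -> Y = 1861.024 ✓
All samples match this transformation.

(e) B³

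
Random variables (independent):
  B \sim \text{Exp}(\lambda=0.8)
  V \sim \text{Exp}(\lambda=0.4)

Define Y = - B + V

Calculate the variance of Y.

For independent RVs: Var(aX + bY) = a²Var(X) + b²Var(Y)
Var(B) = 1.5625
Var(V) = 6.25
Var(Y) = (-1)²*1.5625 + 1²*6.25
= 1*1.5625 + 1*6.25 = 7.8125

7.8125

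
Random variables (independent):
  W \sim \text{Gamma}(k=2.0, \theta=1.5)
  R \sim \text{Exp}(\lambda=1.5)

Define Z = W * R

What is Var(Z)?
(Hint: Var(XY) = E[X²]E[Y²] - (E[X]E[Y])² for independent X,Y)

Var(XY) = E[X²]E[Y²] - (E[X]E[Y])²
E[W] = 3, Var(W) = 4.5
E[R] = 0.66666667, Var(R) = 0.44444444
E[W²] = 4.5 + 3² = 13.5
E[R²] = 0.44444444 + 0.66666667² = 0.88888889
Var(Z) = 13.5*0.88888889 - (3*0.66666667)²
= 12 - 4 = 8

8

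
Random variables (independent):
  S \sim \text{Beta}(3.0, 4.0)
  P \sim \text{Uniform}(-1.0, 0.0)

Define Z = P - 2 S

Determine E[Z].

E[Z] = -2*E[S] + 1*E[P]
E[S] = 0.42857143
E[P] = -0.5
E[Z] = -2*0.42857143 + 1*(-0.5) = -1.3571429

-1.3571429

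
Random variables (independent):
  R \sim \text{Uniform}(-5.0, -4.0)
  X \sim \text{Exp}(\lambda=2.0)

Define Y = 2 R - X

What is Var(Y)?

For independent RVs: Var(aX + bY) = a²Var(X) + b²Var(Y)
Var(R) = 0.083333333
Var(X) = 0.25
Var(Y) = 2²*0.083333333 + (-1)²*0.25
= 4*0.083333333 + 1*0.25 = 0.58333333

0.58333333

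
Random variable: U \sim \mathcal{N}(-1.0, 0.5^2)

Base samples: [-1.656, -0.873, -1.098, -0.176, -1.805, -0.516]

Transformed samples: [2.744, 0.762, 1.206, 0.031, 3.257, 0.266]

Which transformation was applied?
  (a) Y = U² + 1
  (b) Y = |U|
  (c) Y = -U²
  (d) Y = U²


Checking option (d) Y = U²:
  U = -1.656 -> Y = 2.744 ✓
  U = -0.873 -> Y = 0.762 ✓
  U = -1.098 -> Y = 1.206 ✓
All samples match this transformation.

(d) U²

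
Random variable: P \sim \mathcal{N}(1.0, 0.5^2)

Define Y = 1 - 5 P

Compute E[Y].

For Y = -5P + 1:
E[Y] = -5 * E[P] + 1
E[P] = 1.0 = 1
E[Y] = -5 * 1 + 1 = -4

-4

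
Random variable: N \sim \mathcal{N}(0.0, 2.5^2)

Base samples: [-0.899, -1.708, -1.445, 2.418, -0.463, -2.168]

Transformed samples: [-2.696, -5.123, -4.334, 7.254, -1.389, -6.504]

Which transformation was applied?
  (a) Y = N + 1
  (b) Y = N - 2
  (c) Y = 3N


Checking option (c) Y = 3N:
  N = -0.899 -> Y = -2.696 ✓
  N = -1.708 -> Y = -5.123 ✓
  N = -1.445 -> Y = -4.334 ✓
All samples match this transformation.

(c) 3N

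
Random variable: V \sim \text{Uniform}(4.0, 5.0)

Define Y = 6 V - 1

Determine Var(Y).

For Y = aV + b: Var(Y) = a² * Var(V)
Var(V) = (5 - 4)^2/12 = 0.083333333
Var(Y) = 6² * 0.083333333 = 36 * 0.083333333 = 3

3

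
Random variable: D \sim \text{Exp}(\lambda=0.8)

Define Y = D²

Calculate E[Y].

E[D²] = Var(D) + (E[D])² = 1.5625 + 1.5625 = 3.125

3.125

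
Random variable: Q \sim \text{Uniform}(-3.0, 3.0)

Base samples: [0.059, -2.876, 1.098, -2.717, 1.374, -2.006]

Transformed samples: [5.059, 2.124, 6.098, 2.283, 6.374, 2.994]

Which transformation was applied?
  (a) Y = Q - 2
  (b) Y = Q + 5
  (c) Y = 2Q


Checking option (b) Y = Q + 5:
  Q = 0.059 -> Y = 5.059 ✓
  Q = -2.876 -> Y = 2.124 ✓
  Q = 1.098 -> Y = 6.098 ✓
All samples match this transformation.

(b) Q + 5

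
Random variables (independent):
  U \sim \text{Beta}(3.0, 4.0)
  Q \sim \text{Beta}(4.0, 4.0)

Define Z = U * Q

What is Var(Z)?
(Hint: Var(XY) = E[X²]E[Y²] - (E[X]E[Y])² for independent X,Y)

Var(XY) = E[X²]E[Y²] - (E[X]E[Y])²
E[U] = 0.42857143, Var(U) = 0.030612245
E[Q] = 0.5, Var(Q) = 0.027777778
E[U²] = 0.030612245 + 0.42857143² = 0.21428571
E[Q²] = 0.027777778 + 0.5² = 0.27777778
Var(Z) = 0.21428571*0.27777778 - (0.42857143*0.5)²
= 0.05952381 - 0.045918367 = 0.013605442

0.013605442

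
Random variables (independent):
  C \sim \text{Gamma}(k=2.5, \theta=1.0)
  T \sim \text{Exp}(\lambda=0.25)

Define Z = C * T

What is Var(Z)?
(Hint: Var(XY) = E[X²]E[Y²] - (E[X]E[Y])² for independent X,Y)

Var(XY) = E[X²]E[Y²] - (E[X]E[Y])²
E[C] = 2.5, Var(C) = 2.5
E[T] = 4, Var(T) = 16
E[C²] = 2.5 + 2.5² = 8.75
E[T²] = 16 + 4² = 32
Var(Z) = 8.75*32 - (2.5*4)²
= 280 - 100 = 180

180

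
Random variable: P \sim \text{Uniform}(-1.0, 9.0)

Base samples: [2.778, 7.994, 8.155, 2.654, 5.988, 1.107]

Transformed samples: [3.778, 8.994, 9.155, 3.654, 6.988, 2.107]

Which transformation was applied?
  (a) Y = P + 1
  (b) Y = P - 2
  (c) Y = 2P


Checking option (a) Y = P + 1:
  P = 2.778 -> Y = 3.778 ✓
  P = 7.994 -> Y = 8.994 ✓
  P = 8.155 -> Y = 9.155 ✓
All samples match this transformation.

(a) P + 1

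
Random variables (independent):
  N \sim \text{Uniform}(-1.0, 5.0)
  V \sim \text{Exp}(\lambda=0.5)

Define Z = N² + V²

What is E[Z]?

E[Z] = E[N²] + E[V²]
E[N²] = Var(N) + E[N]² = 3 + 4 = 7
E[V²] = Var(V) + E[V]² = 4 + 4 = 8
E[Z] = 7 + 8 = 15

15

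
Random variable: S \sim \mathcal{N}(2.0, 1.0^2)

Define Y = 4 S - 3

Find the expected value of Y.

For Y = 4S - 3:
E[Y] = 4 * E[S] - 3
E[S] = 2.0 = 2
E[Y] = 4 * 2 - 3 = 5

5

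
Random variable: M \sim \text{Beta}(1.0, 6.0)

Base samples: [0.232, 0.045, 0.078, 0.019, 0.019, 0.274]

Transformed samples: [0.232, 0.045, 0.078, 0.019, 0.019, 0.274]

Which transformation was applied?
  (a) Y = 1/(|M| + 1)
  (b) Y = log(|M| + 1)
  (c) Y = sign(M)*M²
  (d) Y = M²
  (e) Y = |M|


Checking option (e) Y = |M|:
  M = 0.232 -> Y = 0.232 ✓
  M = 0.045 -> Y = 0.045 ✓
  M = 0.078 -> Y = 0.078 ✓
All samples match this transformation.

(e) |M|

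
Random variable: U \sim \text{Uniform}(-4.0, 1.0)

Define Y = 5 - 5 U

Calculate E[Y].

For Y = -5U + 5:
E[Y] = -5 * E[U] + 5
E[U] = (-4 + 1)/2 = -1.5
E[Y] = -5 * (-1.5) + 5 = 12.5

12.5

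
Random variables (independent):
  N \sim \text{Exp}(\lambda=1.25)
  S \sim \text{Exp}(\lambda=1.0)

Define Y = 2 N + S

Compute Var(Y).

For independent RVs: Var(aX + bY) = a²Var(X) + b²Var(Y)
Var(N) = 0.64
Var(S) = 1
Var(Y) = 2²*0.64 + 1²*1
= 4*0.64 + 1*1 = 3.56

3.56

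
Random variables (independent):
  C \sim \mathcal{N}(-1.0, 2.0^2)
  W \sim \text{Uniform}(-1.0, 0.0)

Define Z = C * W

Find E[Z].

For independent RVs: E[XY] = E[X]*E[Y]
E[C] = -1
E[W] = -0.5
E[Z] = -1 * (-0.5) = 0.5

0.5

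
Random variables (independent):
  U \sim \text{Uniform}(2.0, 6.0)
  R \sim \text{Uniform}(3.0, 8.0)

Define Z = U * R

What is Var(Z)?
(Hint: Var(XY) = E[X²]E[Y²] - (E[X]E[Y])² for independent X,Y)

Var(XY) = E[X²]E[Y²] - (E[X]E[Y])²
E[U] = 4, Var(U) = 1.3333333
E[R] = 5.5, Var(R) = 2.0833333
E[U²] = 1.3333333 + 4² = 17.333333
E[R²] = 2.0833333 + 5.5² = 32.333333
Var(Z) = 17.333333*32.333333 - (4*5.5)²
= 560.44444 - 484 = 76.444444

76.444444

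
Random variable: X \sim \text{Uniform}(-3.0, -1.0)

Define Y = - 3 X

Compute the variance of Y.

For Y = aX + b: Var(Y) = a² * Var(X)
Var(X) = (-1 + 3)^2/12 = 0.33333333
Var(Y) = (-3)² * 0.33333333 = 9 * 0.33333333 = 3

3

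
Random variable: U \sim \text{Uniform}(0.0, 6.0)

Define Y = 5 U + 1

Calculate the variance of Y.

For Y = aU + b: Var(Y) = a² * Var(U)
Var(U) = (6 - 0)^2/12 = 3
Var(Y) = 5² * 3 = 25 * 3 = 75

75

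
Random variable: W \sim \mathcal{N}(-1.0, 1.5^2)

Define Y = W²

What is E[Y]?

Using E[X²] = Var(X) + (E[X])²:
E[W] = -1
Var(W) = 1.5^2 = 2.25
E[W²] = 2.25 + (-1)² = 2.25 + 1 = 3.25

3.25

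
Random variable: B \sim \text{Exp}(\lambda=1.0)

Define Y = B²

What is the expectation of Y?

Using E[X²] = Var(X) + (E[X])²:
E[B] = 1
Var(B) = 1/1.0^2 = 1
E[B²] = 1 + 1² = 1 + 1 = 2

2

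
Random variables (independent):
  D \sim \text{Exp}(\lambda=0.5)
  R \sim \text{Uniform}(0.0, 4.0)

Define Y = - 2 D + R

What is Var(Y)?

For independent RVs: Var(aX + bY) = a²Var(X) + b²Var(Y)
Var(D) = 4
Var(R) = 1.3333333
Var(Y) = (-2)²*4 + 1²*1.3333333
= 4*4 + 1*1.3333333 = 17.333333

17.333333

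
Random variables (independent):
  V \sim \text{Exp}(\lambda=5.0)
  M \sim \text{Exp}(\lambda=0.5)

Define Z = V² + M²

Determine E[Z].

E[Z] = E[V²] + E[M²]
E[V²] = Var(V) + E[V]² = 0.04 + 0.04 = 0.08
E[M²] = Var(M) + E[M]² = 4 + 4 = 8
E[Z] = 0.08 + 8 = 8.08

8.08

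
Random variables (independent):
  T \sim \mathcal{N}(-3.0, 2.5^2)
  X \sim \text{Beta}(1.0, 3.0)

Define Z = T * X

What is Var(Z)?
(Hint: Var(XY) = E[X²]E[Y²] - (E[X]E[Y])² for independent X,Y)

Var(XY) = E[X²]E[Y²] - (E[X]E[Y])²
E[T] = -3, Var(T) = 6.25
E[X] = 0.25, Var(X) = 0.0375
E[T²] = 6.25 + (-3)² = 15.25
E[X²] = 0.0375 + 0.25² = 0.1
Var(Z) = 15.25*0.1 - (-3*0.25)²
= 1.525 - 0.5625 = 0.9625

0.9625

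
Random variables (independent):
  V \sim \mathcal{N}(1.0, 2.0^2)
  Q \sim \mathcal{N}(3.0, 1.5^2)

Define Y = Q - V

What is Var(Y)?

For independent RVs: Var(aX + bY) = a²Var(X) + b²Var(Y)
Var(V) = 4
Var(Q) = 2.25
Var(Y) = (-1)²*4 + 1²*2.25
= 1*4 + 1*2.25 = 6.25

6.25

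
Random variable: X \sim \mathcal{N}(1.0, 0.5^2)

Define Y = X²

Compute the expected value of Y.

E[X²] = Var(X) + (E[X])² = 0.25 + 1 = 1.25

1.25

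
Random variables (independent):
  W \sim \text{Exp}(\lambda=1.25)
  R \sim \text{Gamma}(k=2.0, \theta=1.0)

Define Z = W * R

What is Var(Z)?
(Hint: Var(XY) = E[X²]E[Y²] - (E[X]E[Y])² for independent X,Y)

Var(XY) = E[X²]E[Y²] - (E[X]E[Y])²
E[W] = 0.8, Var(W) = 0.64
E[R] = 2, Var(R) = 2
E[W²] = 0.64 + 0.8² = 1.28
E[R²] = 2 + 2² = 6
Var(Z) = 1.28*6 - (0.8*2)²
= 7.68 - 2.56 = 5.12

5.12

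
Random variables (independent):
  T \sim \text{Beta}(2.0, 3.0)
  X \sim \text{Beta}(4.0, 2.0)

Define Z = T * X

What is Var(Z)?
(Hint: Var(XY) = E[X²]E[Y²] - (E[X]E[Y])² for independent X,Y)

Var(XY) = E[X²]E[Y²] - (E[X]E[Y])²
E[T] = 0.4, Var(T) = 0.04
E[X] = 0.66666667, Var(X) = 0.031746032
E[T²] = 0.04 + 0.4² = 0.2
E[X²] = 0.031746032 + 0.66666667² = 0.47619048
Var(Z) = 0.2*0.47619048 - (0.4*0.66666667)²
= 0.095238095 - 0.071111111 = 0.024126984

0.024126984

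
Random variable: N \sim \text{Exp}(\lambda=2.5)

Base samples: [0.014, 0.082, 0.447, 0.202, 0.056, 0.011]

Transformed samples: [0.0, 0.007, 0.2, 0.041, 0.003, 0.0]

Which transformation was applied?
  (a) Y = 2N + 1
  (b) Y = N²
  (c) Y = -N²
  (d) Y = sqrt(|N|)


Checking option (b) Y = N²:
  N = 0.014 -> Y = 0.0 ✓
  N = 0.082 -> Y = 0.007 ✓
  N = 0.447 -> Y = 0.2 ✓
All samples match this transformation.

(b) N²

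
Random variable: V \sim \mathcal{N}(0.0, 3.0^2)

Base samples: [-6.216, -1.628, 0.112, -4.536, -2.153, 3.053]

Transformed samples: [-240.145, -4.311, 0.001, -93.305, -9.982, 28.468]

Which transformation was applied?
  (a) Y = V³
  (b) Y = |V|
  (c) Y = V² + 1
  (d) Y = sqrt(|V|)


Checking option (a) Y = V³:
  V = -6.216 -> Y = -240.145 ✓
  V = -1.628 -> Y = -4.311 ✓
  V = 0.112 -> Y = 0.001 ✓
All samples match this transformation.

(a) V³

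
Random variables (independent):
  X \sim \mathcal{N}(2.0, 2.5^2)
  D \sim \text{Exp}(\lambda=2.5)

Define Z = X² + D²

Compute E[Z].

E[Z] = E[X²] + E[D²]
E[X²] = Var(X) + E[X]² = 6.25 + 4 = 10.25
E[D²] = Var(D) + E[D]² = 0.16 + 0.16 = 0.32
E[Z] = 10.25 + 0.32 = 10.57

10.57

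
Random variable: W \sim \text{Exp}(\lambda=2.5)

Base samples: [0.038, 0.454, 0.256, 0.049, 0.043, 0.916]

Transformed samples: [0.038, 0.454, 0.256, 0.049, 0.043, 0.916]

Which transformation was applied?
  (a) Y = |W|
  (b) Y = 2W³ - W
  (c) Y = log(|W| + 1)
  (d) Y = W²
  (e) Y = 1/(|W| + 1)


Checking option (a) Y = |W|:
  W = 0.038 -> Y = 0.038 ✓
  W = 0.454 -> Y = 0.454 ✓
  W = 0.256 -> Y = 0.256 ✓
All samples match this transformation.

(a) |W|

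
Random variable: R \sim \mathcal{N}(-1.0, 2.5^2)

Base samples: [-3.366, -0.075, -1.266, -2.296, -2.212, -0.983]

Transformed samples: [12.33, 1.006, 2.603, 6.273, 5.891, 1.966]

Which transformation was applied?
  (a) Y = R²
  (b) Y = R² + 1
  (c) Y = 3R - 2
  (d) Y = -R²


Checking option (b) Y = R² + 1:
  R = -3.366 -> Y = 12.33 ✓
  R = -0.075 -> Y = 1.006 ✓
  R = -1.266 -> Y = 2.603 ✓
All samples match this transformation.

(b) R² + 1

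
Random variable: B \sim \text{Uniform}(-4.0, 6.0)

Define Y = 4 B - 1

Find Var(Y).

For Y = aB + b: Var(Y) = a² * Var(B)
Var(B) = (6 + 4)^2/12 = 8.3333333
Var(Y) = 4² * 8.3333333 = 16 * 8.3333333 = 133.33333

133.33333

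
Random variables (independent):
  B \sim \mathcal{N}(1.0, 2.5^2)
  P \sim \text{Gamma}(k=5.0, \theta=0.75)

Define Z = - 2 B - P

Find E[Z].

E[Z] = -2*E[B] - 1*E[P]
E[B] = 1
E[P] = 3.75
E[Z] = -2*1 - 1*3.75 = -5.75

-5.75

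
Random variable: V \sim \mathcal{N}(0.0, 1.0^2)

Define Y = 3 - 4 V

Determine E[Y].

For Y = -4V + 3:
E[Y] = -4 * E[V] + 3
E[V] = 0.0 = 0
E[Y] = -4 * 0 + 3 = 3

3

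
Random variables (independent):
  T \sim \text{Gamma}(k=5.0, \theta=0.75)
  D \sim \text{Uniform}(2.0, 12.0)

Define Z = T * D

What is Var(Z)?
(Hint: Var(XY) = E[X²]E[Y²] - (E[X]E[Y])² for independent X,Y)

Var(XY) = E[X²]E[Y²] - (E[X]E[Y])²
E[T] = 3.75, Var(T) = 2.8125
E[D] = 7, Var(D) = 8.3333333
E[T²] = 2.8125 + 3.75² = 16.875
E[D²] = 8.3333333 + 7² = 57.333333
Var(Z) = 16.875*57.333333 - (3.75*7)²
= 967.5 - 689.0625 = 278.4375

278.4375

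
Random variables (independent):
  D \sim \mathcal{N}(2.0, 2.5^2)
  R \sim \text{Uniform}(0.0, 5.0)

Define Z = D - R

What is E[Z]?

E[Z] = 1*E[D] - 1*E[R]
E[D] = 2
E[R] = 2.5
E[Z] = 1*2 - 1*2.5 = -0.5

-0.5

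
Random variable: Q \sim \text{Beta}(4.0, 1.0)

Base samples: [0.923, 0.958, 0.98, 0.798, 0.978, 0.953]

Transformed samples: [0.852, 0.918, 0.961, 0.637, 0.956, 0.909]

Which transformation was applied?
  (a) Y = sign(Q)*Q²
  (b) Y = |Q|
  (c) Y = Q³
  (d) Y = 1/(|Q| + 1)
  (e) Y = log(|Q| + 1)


Checking option (a) Y = sign(Q)*Q²:
  Q = 0.923 -> Y = 0.852 ✓
  Q = 0.958 -> Y = 0.918 ✓
  Q = 0.98 -> Y = 0.961 ✓
All samples match this transformation.

(a) sign(Q)*Q²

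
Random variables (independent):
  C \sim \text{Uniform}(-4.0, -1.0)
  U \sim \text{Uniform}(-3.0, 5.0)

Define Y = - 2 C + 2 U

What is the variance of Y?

For independent RVs: Var(aX + bY) = a²Var(X) + b²Var(Y)
Var(C) = 0.75
Var(U) = 5.3333333
Var(Y) = (-2)²*0.75 + 2²*5.3333333
= 4*0.75 + 4*5.3333333 = 24.333333

24.333333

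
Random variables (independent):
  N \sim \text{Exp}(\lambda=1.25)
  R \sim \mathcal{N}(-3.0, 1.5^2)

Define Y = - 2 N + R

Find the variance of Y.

For independent RVs: Var(aX + bY) = a²Var(X) + b²Var(Y)
Var(N) = 0.64
Var(R) = 2.25
Var(Y) = (-2)²*0.64 + 1²*2.25
= 4*0.64 + 1*2.25 = 4.81

4.81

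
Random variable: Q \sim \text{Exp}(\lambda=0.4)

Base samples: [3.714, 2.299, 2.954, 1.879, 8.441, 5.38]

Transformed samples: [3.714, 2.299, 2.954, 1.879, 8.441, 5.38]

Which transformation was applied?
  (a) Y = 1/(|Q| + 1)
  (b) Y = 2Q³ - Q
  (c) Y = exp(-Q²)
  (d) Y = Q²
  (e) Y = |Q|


Checking option (e) Y = |Q|:
  Q = 3.714 -> Y = 3.714 ✓
  Q = 2.299 -> Y = 2.299 ✓
  Q = 2.954 -> Y = 2.954 ✓
All samples match this transformation.

(e) |Q|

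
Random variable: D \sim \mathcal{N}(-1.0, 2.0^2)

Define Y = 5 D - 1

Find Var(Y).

For Y = aD + b: Var(Y) = a² * Var(D)
Var(D) = 2.0^2 = 4
Var(Y) = 5² * 4 = 25 * 4 = 100

100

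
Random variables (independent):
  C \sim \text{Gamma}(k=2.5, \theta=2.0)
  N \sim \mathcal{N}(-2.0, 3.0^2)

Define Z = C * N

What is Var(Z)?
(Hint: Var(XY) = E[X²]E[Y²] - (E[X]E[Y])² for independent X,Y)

Var(XY) = E[X²]E[Y²] - (E[X]E[Y])²
E[C] = 5, Var(C) = 10
E[N] = -2, Var(N) = 9
E[C²] = 10 + 5² = 35
E[N²] = 9 + (-2)² = 13
Var(Z) = 35*13 - (5*(-2))²
= 455 - 100 = 355

355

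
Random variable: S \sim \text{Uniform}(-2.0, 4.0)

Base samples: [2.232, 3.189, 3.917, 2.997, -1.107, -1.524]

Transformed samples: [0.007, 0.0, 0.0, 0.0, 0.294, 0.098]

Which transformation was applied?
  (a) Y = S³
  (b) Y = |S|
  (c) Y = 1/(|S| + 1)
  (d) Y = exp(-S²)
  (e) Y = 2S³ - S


Checking option (d) Y = exp(-S²):
  S = 2.232 -> Y = 0.007 ✓
  S = 3.189 -> Y = 0.0 ✓
  S = 3.917 -> Y = 0.0 ✓
All samples match this transformation.

(d) exp(-S²)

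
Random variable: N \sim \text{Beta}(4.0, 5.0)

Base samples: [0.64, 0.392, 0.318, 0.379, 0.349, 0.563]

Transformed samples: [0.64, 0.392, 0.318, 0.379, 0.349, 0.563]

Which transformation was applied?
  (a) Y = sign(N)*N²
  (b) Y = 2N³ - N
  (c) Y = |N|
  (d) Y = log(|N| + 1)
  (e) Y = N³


Checking option (c) Y = |N|:
  N = 0.64 -> Y = 0.64 ✓
  N = 0.392 -> Y = 0.392 ✓
  N = 0.318 -> Y = 0.318 ✓
All samples match this transformation.

(c) |N|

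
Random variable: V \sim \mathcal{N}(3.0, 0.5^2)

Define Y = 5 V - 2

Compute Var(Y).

For Y = aV + b: Var(Y) = a² * Var(V)
Var(V) = 0.5^2 = 0.25
Var(Y) = 5² * 0.25 = 25 * 0.25 = 6.25

6.25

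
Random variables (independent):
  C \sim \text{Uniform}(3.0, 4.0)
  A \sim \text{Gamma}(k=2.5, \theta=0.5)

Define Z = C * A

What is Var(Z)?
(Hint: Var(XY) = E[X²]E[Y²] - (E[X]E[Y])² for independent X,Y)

Var(XY) = E[X²]E[Y²] - (E[X]E[Y])²
E[C] = 3.5, Var(C) = 0.083333333
E[A] = 1.25, Var(A) = 0.625
E[C²] = 0.083333333 + 3.5² = 12.333333
E[A²] = 0.625 + 1.25² = 2.1875
Var(Z) = 12.333333*2.1875 - (3.5*1.25)²
= 26.979167 - 19.140625 = 7.8385417

7.8385417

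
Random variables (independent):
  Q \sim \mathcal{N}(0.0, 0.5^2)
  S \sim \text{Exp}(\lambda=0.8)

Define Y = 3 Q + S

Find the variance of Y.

For independent RVs: Var(aX + bY) = a²Var(X) + b²Var(Y)
Var(Q) = 0.25
Var(S) = 1.5625
Var(Y) = 3²*0.25 + 1²*1.5625
= 9*0.25 + 1*1.5625 = 3.8125

3.8125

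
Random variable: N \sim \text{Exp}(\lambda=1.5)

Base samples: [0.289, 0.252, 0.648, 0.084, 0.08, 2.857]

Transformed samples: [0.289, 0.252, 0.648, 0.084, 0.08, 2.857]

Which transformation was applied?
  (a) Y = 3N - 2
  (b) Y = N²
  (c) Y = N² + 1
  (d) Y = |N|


Checking option (d) Y = |N|:
  N = 0.289 -> Y = 0.289 ✓
  N = 0.252 -> Y = 0.252 ✓
  N = 0.648 -> Y = 0.648 ✓
All samples match this transformation.

(d) |N|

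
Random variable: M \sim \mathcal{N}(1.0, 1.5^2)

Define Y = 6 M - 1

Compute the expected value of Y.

For Y = 6M - 1:
E[Y] = 6 * E[M] - 1
E[M] = 1.0 = 1
E[Y] = 6 * 1 - 1 = 5

5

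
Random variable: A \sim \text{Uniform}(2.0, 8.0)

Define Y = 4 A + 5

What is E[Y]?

For Y = 4A + 5:
E[Y] = 4 * E[A] + 5
E[A] = (2 + 8)/2 = 5
E[Y] = 4 * 5 + 5 = 25

25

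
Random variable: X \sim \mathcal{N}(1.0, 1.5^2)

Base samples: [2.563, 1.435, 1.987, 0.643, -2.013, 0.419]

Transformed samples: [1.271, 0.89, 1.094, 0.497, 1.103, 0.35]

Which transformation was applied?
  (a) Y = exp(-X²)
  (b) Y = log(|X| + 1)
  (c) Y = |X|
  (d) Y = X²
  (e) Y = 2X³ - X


Checking option (b) Y = log(|X| + 1):
  X = 2.563 -> Y = 1.271 ✓
  X = 1.435 -> Y = 0.89 ✓
  X = 1.987 -> Y = 1.094 ✓
All samples match this transformation.

(b) log(|X| + 1)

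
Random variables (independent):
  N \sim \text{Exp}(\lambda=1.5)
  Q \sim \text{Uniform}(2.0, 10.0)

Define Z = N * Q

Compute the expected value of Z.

For independent RVs: E[XY] = E[X]*E[Y]
E[N] = 0.66666667
E[Q] = 6
E[Z] = 0.66666667 * 6 = 4

4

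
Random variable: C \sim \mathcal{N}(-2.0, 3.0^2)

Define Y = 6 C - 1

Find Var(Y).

For Y = aC + b: Var(Y) = a² * Var(C)
Var(C) = 3.0^2 = 9
Var(Y) = 6² * 9 = 36 * 9 = 324

324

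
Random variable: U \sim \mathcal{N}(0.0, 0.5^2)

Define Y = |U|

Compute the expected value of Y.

For X ~ N(0, 0.5²), E[|X|] = sigma * sqrt(2/pi)
= 0.5 * sqrt(2/pi) = 0.39894228

0.39894228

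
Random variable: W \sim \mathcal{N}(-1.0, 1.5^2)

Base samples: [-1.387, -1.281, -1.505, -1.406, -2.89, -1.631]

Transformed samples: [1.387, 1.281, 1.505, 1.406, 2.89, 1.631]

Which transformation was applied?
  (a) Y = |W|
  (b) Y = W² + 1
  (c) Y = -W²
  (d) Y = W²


Checking option (a) Y = |W|:
  W = -1.387 -> Y = 1.387 ✓
  W = -1.281 -> Y = 1.281 ✓
  W = -1.505 -> Y = 1.505 ✓
All samples match this transformation.

(a) |W|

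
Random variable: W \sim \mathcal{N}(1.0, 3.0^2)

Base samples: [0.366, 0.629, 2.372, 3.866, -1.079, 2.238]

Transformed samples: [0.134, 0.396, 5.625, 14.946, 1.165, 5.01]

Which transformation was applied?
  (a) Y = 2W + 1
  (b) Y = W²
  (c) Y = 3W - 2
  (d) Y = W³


Checking option (b) Y = W²:
  W = 0.366 -> Y = 0.134 ✓
  W = 0.629 -> Y = 0.396 ✓
  W = 2.372 -> Y = 5.625 ✓
All samples match this transformation.

(b) W²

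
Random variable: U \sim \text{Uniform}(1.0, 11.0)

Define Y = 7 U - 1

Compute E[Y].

For Y = 7U - 1:
E[Y] = 7 * E[U] - 1
E[U] = (1 + 11)/2 = 6
E[Y] = 7 * 6 - 1 = 41

41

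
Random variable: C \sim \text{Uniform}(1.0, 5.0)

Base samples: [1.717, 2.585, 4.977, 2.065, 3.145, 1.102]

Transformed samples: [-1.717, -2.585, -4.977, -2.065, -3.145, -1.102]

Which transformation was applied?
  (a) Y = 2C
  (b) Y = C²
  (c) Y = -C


Checking option (c) Y = -C:
  C = 1.717 -> Y = -1.717 ✓
  C = 2.585 -> Y = -2.585 ✓
  C = 4.977 -> Y = -4.977 ✓
All samples match this transformation.

(c) -C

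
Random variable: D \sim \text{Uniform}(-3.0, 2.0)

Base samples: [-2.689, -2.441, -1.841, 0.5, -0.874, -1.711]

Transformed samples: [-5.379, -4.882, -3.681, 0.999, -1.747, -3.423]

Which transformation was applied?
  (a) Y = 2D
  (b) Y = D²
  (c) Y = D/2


Checking option (a) Y = 2D:
  D = -2.689 -> Y = -5.379 ✓
  D = -2.441 -> Y = -4.882 ✓
  D = -1.841 -> Y = -3.681 ✓
All samples match this transformation.

(a) 2D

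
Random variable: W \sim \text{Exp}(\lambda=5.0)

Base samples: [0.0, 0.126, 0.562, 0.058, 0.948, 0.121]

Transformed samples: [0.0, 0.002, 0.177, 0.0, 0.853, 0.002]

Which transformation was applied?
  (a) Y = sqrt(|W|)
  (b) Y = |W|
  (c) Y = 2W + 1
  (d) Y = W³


Checking option (d) Y = W³:
  W = 0.0 -> Y = 0.0 ✓
  W = 0.126 -> Y = 0.002 ✓
  W = 0.562 -> Y = 0.177 ✓
All samples match this transformation.

(d) W³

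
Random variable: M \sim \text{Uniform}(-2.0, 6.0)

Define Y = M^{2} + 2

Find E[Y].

E[Y] = 1*E[M²] + 2
E[M] = 2
E[M²] = Var(M) + (E[M])² = 5.3333333 + 4 = 9.3333333
E[Y] = 1*9.3333333 + 2 = 11.333333

11.333333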